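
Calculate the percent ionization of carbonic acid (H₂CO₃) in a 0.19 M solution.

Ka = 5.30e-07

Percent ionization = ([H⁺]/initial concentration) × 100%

Using Ka equilibrium: x² + Ka×x - Ka×C = 0. Solving: [H⁺] = 3.1707e-04. Percent = (3.1707e-04/0.19) × 100

Percent ionization = 0.167%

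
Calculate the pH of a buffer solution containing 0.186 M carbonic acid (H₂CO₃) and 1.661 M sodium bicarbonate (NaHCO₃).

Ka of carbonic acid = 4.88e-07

pKa = -log(4.88e-07) = 6.31. pH = pKa + log([A⁻]/[HA]) = 6.31 + log(1.661/0.186)

pH = 7.26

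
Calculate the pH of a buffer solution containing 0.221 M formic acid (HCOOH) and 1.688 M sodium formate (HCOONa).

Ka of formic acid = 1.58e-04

pKa = -log(1.58e-04) = 3.80. pH = pKa + log([A⁻]/[HA]) = 3.80 + log(1.688/0.221)

pH = 4.68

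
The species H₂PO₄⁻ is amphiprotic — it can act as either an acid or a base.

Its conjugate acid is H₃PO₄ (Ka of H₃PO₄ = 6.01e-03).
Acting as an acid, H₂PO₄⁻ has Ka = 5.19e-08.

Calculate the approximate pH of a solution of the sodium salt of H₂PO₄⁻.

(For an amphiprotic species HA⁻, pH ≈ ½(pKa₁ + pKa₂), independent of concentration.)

pKa₁ = -log(6.01e-03) = 2.22; pKa₂ = -log(5.19e-08) = 7.28. For an amphiprotic species, pH ≈ ½(pKa₁ + pKa₂) = ½(2.22 + 7.28) = 4.75.

pH = 4.75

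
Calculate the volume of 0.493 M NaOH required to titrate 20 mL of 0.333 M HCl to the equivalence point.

At equivalence: moles acid = moles base. moles HCl = 0.333 × 20/1000 = 0.00666 mol. V_base = moles / 0.493 × 1000 = 13.5 mL.

V_{base} = 13.5 mL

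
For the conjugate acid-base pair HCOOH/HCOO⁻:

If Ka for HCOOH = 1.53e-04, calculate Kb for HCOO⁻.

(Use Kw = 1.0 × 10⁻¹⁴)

For a conjugate pair Ka × Kb = Kw, so Kb = Kw/Ka = 1.0 × 10⁻¹⁴ / 1.53e-04 = 6.54e-11.

K_b = 6.54e-11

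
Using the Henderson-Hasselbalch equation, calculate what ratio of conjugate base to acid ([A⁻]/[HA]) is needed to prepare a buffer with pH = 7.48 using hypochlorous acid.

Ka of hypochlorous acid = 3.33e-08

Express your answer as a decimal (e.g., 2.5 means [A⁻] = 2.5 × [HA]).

pKa = -log(3.33e-08) = 7.4776. pH = pKa + log([A⁻]/[HA]), so log([A⁻]/[HA]) = pH − pKa = 7.48 − 7.4776 = 0.0024. [A⁻]/[HA] = 10^(0.0024) = 1.01

[A⁻]/[HA] = 1.01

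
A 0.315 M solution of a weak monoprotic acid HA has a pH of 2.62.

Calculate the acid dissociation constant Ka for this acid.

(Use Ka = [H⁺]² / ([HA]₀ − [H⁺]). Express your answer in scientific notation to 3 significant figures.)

[H⁺] = 10^(−pH) = 10^(−2.62) = 2.399e-03 M. For HA ⇌ H⁺ + A⁻, Ka = [H⁺][A⁻]/[HA] = [H⁺]² / ([HA]₀ − [H⁺]) = (2.399e-03)² / (0.315 − 2.399e-03) = 1.84e-05.

K_a = 1.84e-05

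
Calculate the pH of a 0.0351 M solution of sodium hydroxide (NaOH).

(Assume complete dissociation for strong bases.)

[OH⁻] = 0.0351 M for strong base. pOH = -log[OH⁻] = 1.45, pH = 14 - pOH

pH = 12.55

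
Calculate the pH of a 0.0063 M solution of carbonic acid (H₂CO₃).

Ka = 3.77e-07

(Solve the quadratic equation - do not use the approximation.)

x² + Ka×x - Ka×C = 0. Using quadratic formula: [H⁺] = 4.8547e-05

pH = 4.31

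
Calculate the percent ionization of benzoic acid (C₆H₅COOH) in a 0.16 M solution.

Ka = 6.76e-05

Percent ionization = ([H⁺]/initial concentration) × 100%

Using Ka equilibrium: x² + Ka×x - Ka×C = 0. Solving: [H⁺] = 3.2551e-03. Percent = (3.2551e-03/0.16) × 100

Percent ionization = 2.03%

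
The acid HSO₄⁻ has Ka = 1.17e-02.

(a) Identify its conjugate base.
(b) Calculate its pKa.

(a) The conjugate base is formed by removing one H⁺ from HSO₄⁻, giving SO₄²⁻. (b) pKa = -log(Ka) = -log(1.17e-02) = 1.93.

Conjugate base: SO₄²⁻; pK_a = 1.93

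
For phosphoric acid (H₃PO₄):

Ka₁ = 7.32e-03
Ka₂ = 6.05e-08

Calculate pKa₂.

pKa₂ = -log(Ka₂) = -log(6.05e-08) = 7.22.

pK_{a2} = 7.22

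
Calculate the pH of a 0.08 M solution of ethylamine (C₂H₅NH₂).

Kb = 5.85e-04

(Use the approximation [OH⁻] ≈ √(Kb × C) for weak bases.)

[OH⁻] = √(Kb × C) = √(5.85e-04 × 0.08) = 6.8411e-03. pOH = 2.16, pH = 14 - pOH

pH = 11.84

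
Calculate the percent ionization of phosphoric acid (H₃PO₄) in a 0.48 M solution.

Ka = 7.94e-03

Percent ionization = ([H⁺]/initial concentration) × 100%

Using Ka equilibrium: x² + Ka×x - Ka×C = 0. Solving: [H⁺] = 5.7892e-02. Percent = (5.7892e-02/0.48) × 100

Percent ionization = 12.1%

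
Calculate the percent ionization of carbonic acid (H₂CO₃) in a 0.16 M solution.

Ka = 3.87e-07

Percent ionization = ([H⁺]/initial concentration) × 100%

Using Ka equilibrium: x² + Ka×x - Ka×C = 0. Solving: [H⁺] = 2.4864e-04. Percent = (2.4864e-04/0.16) × 100

Percent ionization = 0.155%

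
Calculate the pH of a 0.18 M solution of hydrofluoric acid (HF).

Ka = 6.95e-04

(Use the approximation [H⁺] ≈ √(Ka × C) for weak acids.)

[H⁺] = √(Ka × C) = √(6.95e-04 × 0.18) = 1.1185e-02. pH = -log(1.1185e-02)

pH = 1.95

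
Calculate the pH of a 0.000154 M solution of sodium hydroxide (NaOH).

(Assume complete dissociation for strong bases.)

[OH⁻] = 0.000154 M for strong base. pOH = -log[OH⁻] = 3.81, pH = 14 - pOH

pH = 10.19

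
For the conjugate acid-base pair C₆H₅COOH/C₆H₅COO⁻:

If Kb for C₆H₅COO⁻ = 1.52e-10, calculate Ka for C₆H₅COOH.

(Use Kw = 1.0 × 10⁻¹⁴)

For a conjugate pair Ka × Kb = Kw, so Ka = Kw/Kb = 1.0 × 10⁻¹⁴ / 1.52e-10 = 6.58e-05.

K_a = 6.58e-05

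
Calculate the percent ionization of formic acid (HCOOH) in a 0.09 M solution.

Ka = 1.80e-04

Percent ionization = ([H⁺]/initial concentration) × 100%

Using Ka equilibrium: x² + Ka×x - Ka×C = 0. Solving: [H⁺] = 3.9359e-03. Percent = (3.9359e-03/0.09) × 100

Percent ionization = 4.37%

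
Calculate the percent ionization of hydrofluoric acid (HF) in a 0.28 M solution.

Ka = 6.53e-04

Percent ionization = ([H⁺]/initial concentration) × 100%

Using Ka equilibrium: x² + Ka×x - Ka×C = 0. Solving: [H⁺] = 1.3199e-02. Percent = (1.3199e-02/0.28) × 100

Percent ionization = 4.71%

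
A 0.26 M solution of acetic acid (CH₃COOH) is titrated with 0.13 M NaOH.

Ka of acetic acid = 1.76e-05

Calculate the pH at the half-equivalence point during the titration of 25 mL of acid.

At half-equivalence [HA] = [A⁻], so Henderson-Hasselbalch gives pH = pKa = -log(1.76e-05) = 4.75.

pH = pKa = 4.75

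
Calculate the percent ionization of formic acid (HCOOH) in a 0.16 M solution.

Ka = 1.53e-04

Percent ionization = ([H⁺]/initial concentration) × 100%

Using Ka equilibrium: x² + Ka×x - Ka×C = 0. Solving: [H⁺] = 4.8718e-03. Percent = (4.8718e-03/0.16) × 100

Percent ionization = 3.04%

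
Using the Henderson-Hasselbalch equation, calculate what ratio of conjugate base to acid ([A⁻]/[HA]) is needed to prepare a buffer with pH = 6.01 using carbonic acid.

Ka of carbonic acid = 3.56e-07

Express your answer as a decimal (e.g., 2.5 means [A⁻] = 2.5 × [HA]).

pKa = -log(3.56e-07) = 6.4486. pH = pKa + log([A⁻]/[HA]), so log([A⁻]/[HA]) = pH − pKa = 6.01 − 6.4486 = -0.4386. [A⁻]/[HA] = 10^(-0.4386) = 0.364

[A⁻]/[HA] = 0.364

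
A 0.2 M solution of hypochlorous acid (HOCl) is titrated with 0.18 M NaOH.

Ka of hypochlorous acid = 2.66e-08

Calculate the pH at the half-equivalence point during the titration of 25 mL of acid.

At half-equivalence [HA] = [A⁻], so Henderson-Hasselbalch gives pH = pKa = -log(2.66e-08) = 7.58.

pH = pKa = 7.58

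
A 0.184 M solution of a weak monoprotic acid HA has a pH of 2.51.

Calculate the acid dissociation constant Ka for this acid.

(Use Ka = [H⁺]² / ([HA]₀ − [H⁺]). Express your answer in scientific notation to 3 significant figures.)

[H⁺] = 10^(−pH) = 10^(−2.51) = 3.090e-03 M. For HA ⇌ H⁺ + A⁻, Ka = [H⁺][A⁻]/[HA] = [H⁺]² / ([HA]₀ − [H⁺]) = (3.090e-03)² / (0.184 − 3.090e-03) = 5.28e-05.

K_a = 5.28e-05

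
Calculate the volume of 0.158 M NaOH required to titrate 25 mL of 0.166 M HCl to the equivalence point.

At equivalence: moles acid = moles base. moles HCl = 0.166 × 25/1000 = 0.00415 mol. V_base = moles / 0.158 × 1000 = 26.3 mL.

V_{base} = 26.3 mL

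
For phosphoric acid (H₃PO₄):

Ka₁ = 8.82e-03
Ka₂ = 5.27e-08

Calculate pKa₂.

pKa₂ = -log(Ka₂) = -log(5.27e-08) = 7.28.

pK_{a2} = 7.28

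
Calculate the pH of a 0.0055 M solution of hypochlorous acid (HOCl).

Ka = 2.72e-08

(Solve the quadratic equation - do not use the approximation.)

x² + Ka×x - Ka×C = 0. Using quadratic formula: [H⁺] = 1.2218e-05

pH = 4.91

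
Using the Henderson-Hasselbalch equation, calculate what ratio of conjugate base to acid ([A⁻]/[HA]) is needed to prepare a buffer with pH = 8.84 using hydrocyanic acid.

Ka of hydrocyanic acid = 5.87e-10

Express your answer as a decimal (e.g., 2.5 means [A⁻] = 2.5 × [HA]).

pKa = -log(5.87e-10) = 9.2314. pH = pKa + log([A⁻]/[HA]), so log([A⁻]/[HA]) = pH − pKa = 8.84 − 9.2314 = -0.3914. [A⁻]/[HA] = 10^(-0.3914) = 0.406

[A⁻]/[HA] = 0.406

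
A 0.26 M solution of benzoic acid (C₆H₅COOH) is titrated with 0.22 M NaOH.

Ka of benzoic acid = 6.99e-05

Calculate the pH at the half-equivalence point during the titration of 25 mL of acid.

At half-equivalence [HA] = [A⁻], so Henderson-Hasselbalch gives pH = pKa = -log(6.99e-05) = 4.16.

pH = pKa = 4.16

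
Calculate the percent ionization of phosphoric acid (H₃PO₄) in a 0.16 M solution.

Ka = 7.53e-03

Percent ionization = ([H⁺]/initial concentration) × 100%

Using Ka equilibrium: x² + Ka×x - Ka×C = 0. Solving: [H⁺] = 3.1149e-02. Percent = (3.1149e-02/0.16) × 100

Percent ionization = 19.5%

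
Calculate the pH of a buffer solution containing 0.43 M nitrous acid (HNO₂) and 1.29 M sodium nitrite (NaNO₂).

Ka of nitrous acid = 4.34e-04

pKa = -log(4.34e-04) = 3.36. pH = pKa + log([A⁻]/[HA]) = 3.36 + log(1.29/0.43)

pH = 3.84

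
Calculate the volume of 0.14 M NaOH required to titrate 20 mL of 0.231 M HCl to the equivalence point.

At equivalence: moles acid = moles base. moles HCl = 0.231 × 20/1000 = 0.00462 mol. V_base = moles / 0.14 × 1000 = 33.0 mL.

V_{base} = 33.0 mL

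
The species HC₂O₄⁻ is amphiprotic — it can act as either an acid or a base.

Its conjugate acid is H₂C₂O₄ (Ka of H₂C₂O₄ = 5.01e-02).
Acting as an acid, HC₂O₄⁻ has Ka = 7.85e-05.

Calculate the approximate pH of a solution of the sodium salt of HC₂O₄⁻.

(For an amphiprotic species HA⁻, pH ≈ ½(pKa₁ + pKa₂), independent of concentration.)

pKa₁ = -log(5.01e-02) = 1.30; pKa₂ = -log(7.85e-05) = 4.11. For an amphiprotic species, pH ≈ ½(pKa₁ + pKa₂) = ½(1.30 + 4.11) = 2.70.

pH = 2.70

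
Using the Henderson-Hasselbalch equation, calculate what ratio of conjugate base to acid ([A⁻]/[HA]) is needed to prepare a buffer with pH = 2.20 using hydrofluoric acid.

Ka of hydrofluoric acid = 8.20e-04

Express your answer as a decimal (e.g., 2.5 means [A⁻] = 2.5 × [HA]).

pKa = -log(8.20e-04) = 3.0862. pH = pKa + log([A⁻]/[HA]), so log([A⁻]/[HA]) = pH − pKa = 2.20 − 3.0862 = -0.8862. [A⁻]/[HA] = 10^(-0.8862) = 0.130

[A⁻]/[HA] = 0.130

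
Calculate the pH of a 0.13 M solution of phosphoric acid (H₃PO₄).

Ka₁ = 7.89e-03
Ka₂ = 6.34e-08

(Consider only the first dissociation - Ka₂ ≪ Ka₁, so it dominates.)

First dissociation dominates. From Ka₁ = [H⁺][HA⁻]/[H₂A], x² + Ka₁·x − Ka₁·C = 0 with C = 0.13 M and Ka₁ = 7.89e-03. Solving: [H⁺] = (−Ka₁ + √(Ka₁² + 4·Ka₁·C)) / 2 = 2.8324e-02 M. pH = -log(2.8324e-02) = 1.55.

pH = 1.55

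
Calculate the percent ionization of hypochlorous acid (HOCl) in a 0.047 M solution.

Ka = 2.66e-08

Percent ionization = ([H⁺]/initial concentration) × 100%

Using Ka equilibrium: x² + Ka×x - Ka×C = 0. Solving: [H⁺] = 3.5345e-05. Percent = (3.5345e-05/0.047) × 100

Percent ionization = 0.0752%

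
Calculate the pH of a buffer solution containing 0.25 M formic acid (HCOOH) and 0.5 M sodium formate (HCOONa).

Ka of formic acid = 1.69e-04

pKa = -log(1.69e-04) = 3.77. pH = pKa + log([A⁻]/[HA]) = 3.77 + log(0.5/0.25)

pH = 4.07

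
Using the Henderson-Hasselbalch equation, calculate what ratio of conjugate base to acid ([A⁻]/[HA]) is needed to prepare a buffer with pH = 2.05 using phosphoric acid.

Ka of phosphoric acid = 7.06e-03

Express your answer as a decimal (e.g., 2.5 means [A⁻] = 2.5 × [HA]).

pKa = -log(7.06e-03) = 2.1512. pH = pKa + log([A⁻]/[HA]), so log([A⁻]/[HA]) = pH − pKa = 2.05 − 2.1512 = -0.1012. [A⁻]/[HA] = 10^(-0.1012) = 0.792

[A⁻]/[HA] = 0.792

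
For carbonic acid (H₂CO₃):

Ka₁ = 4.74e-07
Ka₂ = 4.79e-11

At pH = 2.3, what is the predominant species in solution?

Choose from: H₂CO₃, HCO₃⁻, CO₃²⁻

pKa₁ = 6.32, pKa₂ = 10.32. For a polyprotic acid the predominant species crosses at each pKa: below pKa_n the protonated form dominates, above it the deprotonated form does. At pH = 2.3, the predominant species is H₂CO₃.

H₂CO₃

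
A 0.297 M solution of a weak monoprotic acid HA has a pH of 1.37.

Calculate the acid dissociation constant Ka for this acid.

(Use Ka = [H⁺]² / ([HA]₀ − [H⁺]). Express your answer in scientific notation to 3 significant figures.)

[H⁺] = 10^(−pH) = 10^(−1.37) = 4.266e-02 M. For HA ⇌ H⁺ + A⁻, Ka = [H⁺][A⁻]/[HA] = [H⁺]² / ([HA]₀ − [H⁺]) = (4.266e-02)² / (0.297 − 4.266e-02) = 7.15e-03.

K_a = 7.15e-03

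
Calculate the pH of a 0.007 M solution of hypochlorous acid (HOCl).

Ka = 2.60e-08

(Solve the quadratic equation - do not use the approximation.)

x² + Ka×x - Ka×C = 0. Using quadratic formula: [H⁺] = 1.3478e-05

pH = 4.87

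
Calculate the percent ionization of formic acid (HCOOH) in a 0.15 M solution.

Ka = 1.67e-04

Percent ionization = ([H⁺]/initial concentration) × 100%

Using Ka equilibrium: x² + Ka×x - Ka×C = 0. Solving: [H⁺] = 4.9222e-03. Percent = (4.9222e-03/0.15) × 100

Percent ionization = 3.28%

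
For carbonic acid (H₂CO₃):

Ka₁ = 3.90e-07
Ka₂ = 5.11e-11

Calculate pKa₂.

pKa₂ = -log(Ka₂) = -log(5.11e-11) = 10.29.

pK_{a2} = 10.29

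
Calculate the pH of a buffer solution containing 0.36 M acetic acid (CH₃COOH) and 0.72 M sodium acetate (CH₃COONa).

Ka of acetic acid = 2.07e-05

pKa = -log(2.07e-05) = 4.68. pH = pKa + log([A⁻]/[HA]) = 4.68 + log(0.72/0.36)

pH = 4.99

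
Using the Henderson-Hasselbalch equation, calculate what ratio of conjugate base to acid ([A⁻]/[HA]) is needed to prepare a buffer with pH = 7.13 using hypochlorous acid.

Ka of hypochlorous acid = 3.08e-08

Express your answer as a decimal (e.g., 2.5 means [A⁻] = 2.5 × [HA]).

pKa = -log(3.08e-08) = 7.5114. pH = pKa + log([A⁻]/[HA]), so log([A⁻]/[HA]) = pH − pKa = 7.13 − 7.5114 = -0.3814. [A⁻]/[HA] = 10^(-0.3814) = 0.415

[A⁻]/[HA] = 0.415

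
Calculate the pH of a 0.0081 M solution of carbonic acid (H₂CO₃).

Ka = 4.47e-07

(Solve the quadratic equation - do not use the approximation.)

x² + Ka×x - Ka×C = 0. Using quadratic formula: [H⁺] = 5.9949e-05

pH = 4.22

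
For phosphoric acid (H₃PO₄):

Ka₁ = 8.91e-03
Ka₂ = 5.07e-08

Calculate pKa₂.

pKa₂ = -log(Ka₂) = -log(5.07e-08) = 7.29.

pK_{a2} = 7.29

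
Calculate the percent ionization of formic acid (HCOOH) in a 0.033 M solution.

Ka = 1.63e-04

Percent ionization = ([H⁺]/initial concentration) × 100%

Using Ka equilibrium: x² + Ka×x - Ka×C = 0. Solving: [H⁺] = 2.2392e-03. Percent = (2.2392e-03/0.033) × 100

Percent ionization = 6.79%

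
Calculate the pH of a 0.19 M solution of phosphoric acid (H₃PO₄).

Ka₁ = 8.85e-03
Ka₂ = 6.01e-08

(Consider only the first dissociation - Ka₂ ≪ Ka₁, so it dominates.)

First dissociation dominates. From Ka₁ = [H⁺][HA⁻]/[H₂A], x² + Ka₁·x − Ka₁·C = 0 with C = 0.19 M and Ka₁ = 8.85e-03. Solving: [H⁺] = (−Ka₁ + √(Ka₁² + 4·Ka₁·C)) / 2 = 3.6819e-02 M. pH = -log(3.6819e-02) = 1.43.

pH = 1.43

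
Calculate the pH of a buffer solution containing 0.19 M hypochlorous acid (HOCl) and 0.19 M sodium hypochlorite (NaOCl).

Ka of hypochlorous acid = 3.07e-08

pKa = -log(3.07e-08) = 7.51. pH = pKa + log([A⁻]/[HA]) = 7.51 + log(0.19/0.19)

pH = 7.51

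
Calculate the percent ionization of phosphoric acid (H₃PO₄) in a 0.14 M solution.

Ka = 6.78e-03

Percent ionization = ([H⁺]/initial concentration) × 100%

Using Ka equilibrium: x² + Ka×x - Ka×C = 0. Solving: [H⁺] = 2.7605e-02. Percent = (2.7605e-02/0.14) × 100

Percent ionization = 19.7%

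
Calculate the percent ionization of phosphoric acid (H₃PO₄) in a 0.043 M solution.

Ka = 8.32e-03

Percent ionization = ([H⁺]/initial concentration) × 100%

Using Ka equilibrium: x² + Ka×x - Ka×C = 0. Solving: [H⁺] = 1.5207e-02. Percent = (1.5207e-02/0.043) × 100

Percent ionization = 35.4%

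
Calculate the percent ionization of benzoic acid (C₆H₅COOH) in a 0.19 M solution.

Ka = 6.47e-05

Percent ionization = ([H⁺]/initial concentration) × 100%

Using Ka equilibrium: x² + Ka×x - Ka×C = 0. Solving: [H⁺] = 3.4739e-03. Percent = (3.4739e-03/0.19) × 100

Percent ionization = 1.83%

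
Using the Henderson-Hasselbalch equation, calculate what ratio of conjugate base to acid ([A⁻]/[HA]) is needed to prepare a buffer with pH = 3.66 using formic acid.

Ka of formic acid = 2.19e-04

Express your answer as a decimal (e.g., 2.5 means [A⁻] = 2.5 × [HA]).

pKa = -log(2.19e-04) = 3.6596. pH = pKa + log([A⁻]/[HA]), so log([A⁻]/[HA]) = pH − pKa = 3.66 − 3.6596 = 0.0004. [A⁻]/[HA] = 10^(0.0004) = 1.00

[A⁻]/[HA] = 1.00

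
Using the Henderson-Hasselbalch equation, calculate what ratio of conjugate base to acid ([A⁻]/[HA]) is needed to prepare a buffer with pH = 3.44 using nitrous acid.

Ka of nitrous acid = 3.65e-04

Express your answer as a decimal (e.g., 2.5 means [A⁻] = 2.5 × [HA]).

pKa = -log(3.65e-04) = 3.4377. pH = pKa + log([A⁻]/[HA]), so log([A⁻]/[HA]) = pH − pKa = 3.44 − 3.4377 = 0.0023. [A⁻]/[HA] = 10^(0.0023) = 1.01

[A⁻]/[HA] = 1.01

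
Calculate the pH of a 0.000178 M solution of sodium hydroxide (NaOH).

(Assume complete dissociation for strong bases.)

[OH⁻] = 0.000178 M for strong base. pOH = -log[OH⁻] = 3.75, pH = 14 - pOH

pH = 10.25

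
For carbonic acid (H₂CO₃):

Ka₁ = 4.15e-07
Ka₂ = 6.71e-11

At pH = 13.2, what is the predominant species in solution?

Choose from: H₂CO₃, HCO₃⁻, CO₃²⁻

pKa₁ = 6.38, pKa₂ = 10.17. For a polyprotic acid the predominant species crosses at each pKa: below pKa_n the protonated form dominates, above it the deprotonated form does. At pH = 13.2, the predominant species is CO₃²⁻.

CO₃²⁻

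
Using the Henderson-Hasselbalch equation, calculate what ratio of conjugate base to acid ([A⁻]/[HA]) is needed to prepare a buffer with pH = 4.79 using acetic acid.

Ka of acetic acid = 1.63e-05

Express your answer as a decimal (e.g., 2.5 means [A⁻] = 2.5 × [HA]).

pKa = -log(1.63e-05) = 4.7878. pH = pKa + log([A⁻]/[HA]), so log([A⁻]/[HA]) = pH − pKa = 4.79 − 4.7878 = 0.0022. [A⁻]/[HA] = 10^(0.0022) = 1.01

[A⁻]/[HA] = 1.01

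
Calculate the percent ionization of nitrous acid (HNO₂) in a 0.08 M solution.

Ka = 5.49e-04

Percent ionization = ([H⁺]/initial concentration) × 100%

Using Ka equilibrium: x² + Ka×x - Ka×C = 0. Solving: [H⁺] = 6.3584e-03. Percent = (6.3584e-03/0.08) × 100

Percent ionization = 7.95%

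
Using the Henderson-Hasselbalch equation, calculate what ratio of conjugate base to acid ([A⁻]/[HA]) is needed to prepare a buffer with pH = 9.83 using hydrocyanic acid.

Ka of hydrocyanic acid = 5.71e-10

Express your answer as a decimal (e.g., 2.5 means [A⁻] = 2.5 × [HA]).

pKa = -log(5.71e-10) = 9.2434. pH = pKa + log([A⁻]/[HA]), so log([A⁻]/[HA]) = pH − pKa = 9.83 − 9.2434 = 0.5866. [A⁻]/[HA] = 10^(0.5866) = 3.86

[A⁻]/[HA] = 3.86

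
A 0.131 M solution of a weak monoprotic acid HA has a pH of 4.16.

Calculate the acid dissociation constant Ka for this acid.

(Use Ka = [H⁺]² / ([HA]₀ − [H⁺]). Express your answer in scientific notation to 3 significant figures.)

[H⁺] = 10^(−pH) = 10^(−4.16) = 6.918e-05 M. For HA ⇌ H⁺ + A⁻, Ka = [H⁺][A⁻]/[HA] = [H⁺]² / ([HA]₀ − [H⁺]) = (6.918e-05)² / (0.131 − 6.918e-05) = 3.66e-08.

K_a = 3.66e-08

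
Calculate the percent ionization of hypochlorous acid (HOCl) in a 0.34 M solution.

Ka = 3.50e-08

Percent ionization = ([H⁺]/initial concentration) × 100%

Using Ka equilibrium: x² + Ka×x - Ka×C = 0. Solving: [H⁺] = 1.0907e-04. Percent = (1.0907e-04/0.34) × 100

Percent ionization = 0.0321%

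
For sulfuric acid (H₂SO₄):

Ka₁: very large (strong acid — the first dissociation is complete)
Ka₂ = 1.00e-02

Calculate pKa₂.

pKa₂ = -log(Ka₂) = -log(1.00e-02) = 2.00.

pK_{a2} = 2.00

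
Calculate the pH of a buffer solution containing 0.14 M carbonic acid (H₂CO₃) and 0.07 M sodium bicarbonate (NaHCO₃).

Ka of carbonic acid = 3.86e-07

pKa = -log(3.86e-07) = 6.41. pH = pKa + log([A⁻]/[HA]) = 6.41 + log(0.07/0.14)

pH = 6.11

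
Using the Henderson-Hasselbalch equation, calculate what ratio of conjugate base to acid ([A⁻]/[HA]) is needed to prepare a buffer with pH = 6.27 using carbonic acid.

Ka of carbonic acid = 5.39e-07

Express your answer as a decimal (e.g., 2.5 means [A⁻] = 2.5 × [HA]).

pKa = -log(5.39e-07) = 6.2684. pH = pKa + log([A⁻]/[HA]), so log([A⁻]/[HA]) = pH − pKa = 6.27 − 6.2684 = 0.0016. [A⁻]/[HA] = 10^(0.0016) = 1.00

[A⁻]/[HA] = 1.00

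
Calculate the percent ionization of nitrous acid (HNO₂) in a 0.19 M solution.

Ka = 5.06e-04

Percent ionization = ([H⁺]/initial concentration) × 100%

Using Ka equilibrium: x² + Ka×x - Ka×C = 0. Solving: [H⁺] = 9.5554e-03. Percent = (9.5554e-03/0.19) × 100

Percent ionization = 5.03%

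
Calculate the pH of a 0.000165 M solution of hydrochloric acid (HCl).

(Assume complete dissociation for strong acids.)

[H⁺] = 0.000165 M for strong acid. pH = -log[H⁺] = -log(0.000165)

pH = 3.78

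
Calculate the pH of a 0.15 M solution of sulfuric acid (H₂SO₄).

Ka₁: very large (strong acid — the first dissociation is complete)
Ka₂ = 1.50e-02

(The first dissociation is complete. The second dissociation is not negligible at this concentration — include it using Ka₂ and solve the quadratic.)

First dissociation is complete: [H⁺]₀ = [HSO₄⁻]₀ = C = 0.15 M. Second dissociation HSO₄⁻ ⇌ H⁺ + SO₄²⁻: let x = [SO₄²⁻]. Ka₂ = (C + x)·x / (C − x) = 1.50e-02 → x² + (C + Ka₂)·x − Ka₂·C = 0 → x² + 0.16500·x − 2.250e-03 = 0. x = (−0.16500 + √(0.16500² + 4 × 2.250e-03)) / 2 = 1.2664e-02 M. [H⁺] = C + x = 0.15 + 1.2664e-02 = 1.6266e-01 M. pH = -log(1.6266e-01) = 0.79.

pH = 0.79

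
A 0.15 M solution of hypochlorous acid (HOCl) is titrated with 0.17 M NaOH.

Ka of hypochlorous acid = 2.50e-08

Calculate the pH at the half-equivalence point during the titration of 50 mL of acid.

At half-equivalence [HA] = [A⁻], so Henderson-Hasselbalch gives pH = pKa = -log(2.50e-08) = 7.60.

pH = pKa = 7.60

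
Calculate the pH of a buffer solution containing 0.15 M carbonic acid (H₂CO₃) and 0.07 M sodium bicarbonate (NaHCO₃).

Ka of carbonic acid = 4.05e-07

pKa = -log(4.05e-07) = 6.39. pH = pKa + log([A⁻]/[HA]) = 6.39 + log(0.07/0.15)

pH = 6.06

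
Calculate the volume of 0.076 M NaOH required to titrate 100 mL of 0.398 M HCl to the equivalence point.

At equivalence: moles acid = moles base. moles HCl = 0.398 × 100/1000 = 0.0398 mol. V_base = moles / 0.076 × 1000 = 523.7 mL.

V_{base} = 523.7 mL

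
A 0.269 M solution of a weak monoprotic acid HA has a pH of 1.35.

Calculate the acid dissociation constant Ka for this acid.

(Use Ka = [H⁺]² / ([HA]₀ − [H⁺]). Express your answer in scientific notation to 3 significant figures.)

[H⁺] = 10^(−pH) = 10^(−1.35) = 4.467e-02 M. For HA ⇌ H⁺ + A⁻, Ka = [H⁺][A⁻]/[HA] = [H⁺]² / ([HA]₀ − [H⁺]) = (4.467e-02)² / (0.269 − 4.467e-02) = 8.89e-03.

K_a = 8.89e-03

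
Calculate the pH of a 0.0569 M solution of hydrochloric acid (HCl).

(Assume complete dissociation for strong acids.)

[H⁺] = 0.0569 M for strong acid. pH = -log[H⁺] = -log(0.0569)

pH = 1.24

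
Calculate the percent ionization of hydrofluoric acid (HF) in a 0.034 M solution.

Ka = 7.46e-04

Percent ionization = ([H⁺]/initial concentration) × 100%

Using Ka equilibrium: x² + Ka×x - Ka×C = 0. Solving: [H⁺] = 4.6771e-03. Percent = (4.6771e-03/0.034) × 100

Percent ionization = 13.8%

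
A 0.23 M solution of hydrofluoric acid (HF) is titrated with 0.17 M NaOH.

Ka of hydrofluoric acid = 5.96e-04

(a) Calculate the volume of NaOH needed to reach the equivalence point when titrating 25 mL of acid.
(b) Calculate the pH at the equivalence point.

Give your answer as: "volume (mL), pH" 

moles acid = 0.23 × 25/1000 = 0.00575 mol; V_base = moles/0.17 × 1000 = 33.8 mL. At equivalence only the conjugate base is present: [A⁻] = 0.00575/0.059 = 9.7750e-02 M. Kb = Kw/Ka = 1.68e-11; [OH⁻] = √(Kb × [A⁻]) = 1.2807e-06; pOH = 5.89; pH = 14 - pOH = 8.11.

V = 33.8 mL, pH = 8.11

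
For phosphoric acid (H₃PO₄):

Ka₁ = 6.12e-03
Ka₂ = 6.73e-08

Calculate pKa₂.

pKa₂ = -log(Ka₂) = -log(6.73e-08) = 7.17.

pK_{a2} = 7.17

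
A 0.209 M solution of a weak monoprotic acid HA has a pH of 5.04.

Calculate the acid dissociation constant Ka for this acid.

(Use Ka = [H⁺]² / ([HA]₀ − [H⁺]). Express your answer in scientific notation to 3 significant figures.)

[H⁺] = 10^(−pH) = 10^(−5.04) = 9.120e-06 M. For HA ⇌ H⁺ + A⁻, Ka = [H⁺][A⁻]/[HA] = [H⁺]² / ([HA]₀ − [H⁺]) = (9.120e-06)² / (0.209 − 9.120e-06) = 3.98e-10.

K_a = 3.98e-10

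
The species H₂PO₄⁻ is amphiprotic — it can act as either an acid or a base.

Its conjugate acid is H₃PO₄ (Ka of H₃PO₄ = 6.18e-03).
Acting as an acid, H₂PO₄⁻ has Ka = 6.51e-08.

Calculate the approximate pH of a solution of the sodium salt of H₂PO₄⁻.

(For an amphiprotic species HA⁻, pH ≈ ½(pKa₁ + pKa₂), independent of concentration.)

pKa₁ = -log(6.18e-03) = 2.21; pKa₂ = -log(6.51e-08) = 7.19. For an amphiprotic species, pH ≈ ½(pKa₁ + pKa₂) = ½(2.21 + 7.19) = 4.70.

pH = 4.70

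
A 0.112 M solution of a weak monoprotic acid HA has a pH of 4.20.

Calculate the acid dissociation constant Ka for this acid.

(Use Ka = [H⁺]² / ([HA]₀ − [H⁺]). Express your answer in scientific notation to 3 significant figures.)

[H⁺] = 10^(−pH) = 10^(−4.20) = 6.310e-05 M. For HA ⇌ H⁺ + A⁻, Ka = [H⁺][A⁻]/[HA] = [H⁺]² / ([HA]₀ − [H⁺]) = (6.310e-05)² / (0.112 − 6.310e-05) = 3.56e-08.

K_a = 3.56e-08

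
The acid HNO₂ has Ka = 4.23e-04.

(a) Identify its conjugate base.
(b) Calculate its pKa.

(a) The conjugate base is formed by removing one H⁺ from HNO₂, giving NO₂⁻. (b) pKa = -log(Ka) = -log(4.23e-04) = 3.37.

Conjugate base: NO₂⁻; pK_a = 3.37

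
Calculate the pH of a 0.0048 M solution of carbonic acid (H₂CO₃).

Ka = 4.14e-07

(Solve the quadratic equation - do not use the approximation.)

x² + Ka×x - Ka×C = 0. Using quadratic formula: [H⁺] = 4.4372e-05

pH = 4.35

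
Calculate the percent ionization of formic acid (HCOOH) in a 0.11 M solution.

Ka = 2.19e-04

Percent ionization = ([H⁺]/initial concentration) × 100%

Using Ka equilibrium: x² + Ka×x - Ka×C = 0. Solving: [H⁺] = 4.7999e-03. Percent = (4.7999e-03/0.11) × 100

Percent ionization = 4.36%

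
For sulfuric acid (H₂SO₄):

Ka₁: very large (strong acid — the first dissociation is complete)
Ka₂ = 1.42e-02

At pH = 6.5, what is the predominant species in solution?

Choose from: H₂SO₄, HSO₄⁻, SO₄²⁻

The first dissociation is complete, so H₂SO₄ itself is never the predominant species in water; pKa₂ = -log(1.42e-02) = 1.85. For a polyprotic acid the predominant species crosses at each pKa: below pKa_n the protonated form dominates, above it the deprotonated form does. At pH = 6.5, the predominant species is SO₄²⁻.

SO₄²⁻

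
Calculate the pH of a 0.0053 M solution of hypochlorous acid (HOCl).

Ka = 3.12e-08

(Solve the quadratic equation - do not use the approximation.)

x² + Ka×x - Ka×C = 0. Using quadratic formula: [H⁺] = 1.2844e-05

pH = 4.89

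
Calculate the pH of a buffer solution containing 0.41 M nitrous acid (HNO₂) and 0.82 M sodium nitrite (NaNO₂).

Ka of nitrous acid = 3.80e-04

pKa = -log(3.80e-04) = 3.42. pH = pKa + log([A⁻]/[HA]) = 3.42 + log(0.82/0.41)

pH = 3.72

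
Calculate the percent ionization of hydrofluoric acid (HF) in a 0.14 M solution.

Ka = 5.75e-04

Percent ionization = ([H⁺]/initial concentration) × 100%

Using Ka equilibrium: x² + Ka×x - Ka×C = 0. Solving: [H⁺] = 8.6893e-03. Percent = (8.6893e-03/0.14) × 100

Percent ionization = 6.21%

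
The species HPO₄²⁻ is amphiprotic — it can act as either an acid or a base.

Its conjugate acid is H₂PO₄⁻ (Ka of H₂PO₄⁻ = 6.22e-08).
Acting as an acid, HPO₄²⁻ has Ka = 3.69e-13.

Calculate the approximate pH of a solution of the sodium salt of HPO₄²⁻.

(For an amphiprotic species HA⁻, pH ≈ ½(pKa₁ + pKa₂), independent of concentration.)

pKa₁ = -log(6.22e-08) = 7.21; pKa₂ = -log(3.69e-13) = 12.43. For an amphiprotic species, pH ≈ ½(pKa₁ + pKa₂) = ½(7.21 + 12.43) = 9.82.

pH = 9.82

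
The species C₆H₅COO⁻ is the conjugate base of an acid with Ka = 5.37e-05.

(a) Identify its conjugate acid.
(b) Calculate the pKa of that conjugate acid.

(a) The conjugate acid is formed by adding one H⁺ to C₆H₅COO⁻, giving C₆H₅COOH. (b) pKa = -log(Ka) = -log(5.37e-05) = 4.27.

Conjugate acid: C₆H₅COOH; pK_a = 4.27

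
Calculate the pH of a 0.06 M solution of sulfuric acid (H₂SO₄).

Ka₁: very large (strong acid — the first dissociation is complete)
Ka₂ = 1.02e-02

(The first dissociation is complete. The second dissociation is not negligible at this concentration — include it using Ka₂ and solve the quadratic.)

First dissociation is complete: [H⁺]₀ = [HSO₄⁻]₀ = C = 0.06 M. Second dissociation HSO₄⁻ ⇌ H⁺ + SO₄²⁻: let x = [SO₄²⁻]. Ka₂ = (C + x)·x / (C − x) = 1.02e-02 → x² + (C + Ka₂)·x − Ka₂·C = 0 → x² + 0.07020·x − 6.120e-04 = 0. x = (−0.07020 + √(0.07020² + 4 × 6.120e-04)) / 2 = 7.8419e-03 M. [H⁺] = C + x = 0.06 + 7.8419e-03 = 6.7842e-02 M. pH = -log(6.7842e-02) = 1.17.

pH = 1.17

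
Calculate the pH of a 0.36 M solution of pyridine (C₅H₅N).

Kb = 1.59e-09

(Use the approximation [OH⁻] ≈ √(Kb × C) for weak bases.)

[OH⁻] = √(Kb × C) = √(1.59e-09 × 0.36) = 2.3925e-05. pOH = 4.62, pH = 14 - pOH

pH = 9.38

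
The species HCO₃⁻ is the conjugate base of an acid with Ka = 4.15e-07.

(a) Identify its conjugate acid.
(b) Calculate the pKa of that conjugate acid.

(a) The conjugate acid is formed by adding one H⁺ to HCO₃⁻, giving H₂CO₃. (b) pKa = -log(Ka) = -log(4.15e-07) = 6.38.

Conjugate acid: H₂CO₃; pK_a = 6.38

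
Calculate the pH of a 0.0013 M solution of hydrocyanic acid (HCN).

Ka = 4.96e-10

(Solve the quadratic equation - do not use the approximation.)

x² + Ka×x - Ka×C = 0. Using quadratic formula: [H⁺] = 8.0275e-07

pH = 6.10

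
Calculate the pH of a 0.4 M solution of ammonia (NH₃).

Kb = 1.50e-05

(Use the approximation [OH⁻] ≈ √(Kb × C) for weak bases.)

[OH⁻] = √(Kb × C) = √(1.50e-05 × 0.4) = 2.4495e-03. pOH = 2.61, pH = 14 - pOH

pH = 11.39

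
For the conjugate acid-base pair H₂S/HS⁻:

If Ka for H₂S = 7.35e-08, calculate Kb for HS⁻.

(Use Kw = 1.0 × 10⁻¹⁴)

For a conjugate pair Ka × Kb = Kw, so Kb = Kw/Ka = 1.0 × 10⁻¹⁴ / 7.35e-08 = 1.36e-07.

K_b = 1.36e-07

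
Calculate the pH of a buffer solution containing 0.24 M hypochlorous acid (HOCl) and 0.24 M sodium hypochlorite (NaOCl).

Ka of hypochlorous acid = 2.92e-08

pKa = -log(2.92e-08) = 7.53. pH = pKa + log([A⁻]/[HA]) = 7.53 + log(0.24/0.24)

pH = 7.53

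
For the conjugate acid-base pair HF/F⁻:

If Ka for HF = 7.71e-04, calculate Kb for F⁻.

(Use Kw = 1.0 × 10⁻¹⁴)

For a conjugate pair Ka × Kb = Kw, so Kb = Kw/Ka = 1.0 × 10⁻¹⁴ / 7.71e-04 = 1.30e-11.

K_b = 1.30e-11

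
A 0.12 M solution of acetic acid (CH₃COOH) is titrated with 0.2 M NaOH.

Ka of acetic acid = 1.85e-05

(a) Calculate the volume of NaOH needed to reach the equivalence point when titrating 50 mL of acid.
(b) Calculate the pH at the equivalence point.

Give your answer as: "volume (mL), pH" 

moles acid = 0.12 × 50/1000 = 0.006 mol; V_base = moles/0.2 × 1000 = 30.0 mL. At equivalence only the conjugate base is present: [A⁻] = 0.006/0.080 = 7.5000e-02 M. Kb = Kw/Ka = 5.41e-10; [OH⁻] = √(Kb × [A⁻]) = 6.3671e-06; pOH = 5.20; pH = 14 - pOH = 8.80.

V = 30.0 mL, pH = 8.80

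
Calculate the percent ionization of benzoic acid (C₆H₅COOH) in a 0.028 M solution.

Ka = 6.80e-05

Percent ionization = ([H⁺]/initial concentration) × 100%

Using Ka equilibrium: x² + Ka×x - Ka×C = 0. Solving: [H⁺] = 1.3463e-03. Percent = (1.3463e-03/0.028) × 100

Percent ionization = 4.81%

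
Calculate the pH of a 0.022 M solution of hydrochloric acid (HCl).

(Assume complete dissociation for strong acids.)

[H⁺] = 0.022 M for strong acid. pH = -log[H⁺] = -log(0.022)

pH = 1.66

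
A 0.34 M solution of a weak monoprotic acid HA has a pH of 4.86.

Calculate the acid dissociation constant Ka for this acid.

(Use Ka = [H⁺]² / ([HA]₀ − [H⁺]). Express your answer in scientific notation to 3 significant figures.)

[H⁺] = 10^(−pH) = 10^(−4.86) = 1.380e-05 M. For HA ⇌ H⁺ + A⁻, Ka = [H⁺][A⁻]/[HA] = [H⁺]² / ([HA]₀ − [H⁺]) = (1.380e-05)² / (0.34 − 1.380e-05) = 5.60e-10.

K_a = 5.60e-10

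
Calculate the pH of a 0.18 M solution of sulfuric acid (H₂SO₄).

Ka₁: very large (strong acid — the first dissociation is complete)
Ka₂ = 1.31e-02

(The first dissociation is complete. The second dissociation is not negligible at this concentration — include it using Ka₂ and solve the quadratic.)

First dissociation is complete: [H⁺]₀ = [HSO₄⁻]₀ = C = 0.18 M. Second dissociation HSO₄⁻ ⇌ H⁺ + SO₄²⁻: let x = [SO₄²⁻]. Ka₂ = (C + x)·x / (C − x) = 1.31e-02 → x² + (C + Ka₂)·x − Ka₂·C = 0 → x² + 0.19310·x − 2.358e-03 = 0. x = (−0.19310 + √(0.19310² + 4 × 2.358e-03)) / 2 = 1.1524e-02 M. [H⁺] = C + x = 0.18 + 1.1524e-02 = 1.9152e-01 M. pH = -log(1.9152e-01) = 0.72.

pH = 0.72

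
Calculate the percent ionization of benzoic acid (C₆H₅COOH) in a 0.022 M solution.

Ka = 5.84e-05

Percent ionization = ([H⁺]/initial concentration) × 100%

Using Ka equilibrium: x² + Ka×x - Ka×C = 0. Solving: [H⁺] = 1.1047e-03. Percent = (1.1047e-03/0.022) × 100

Percent ionization = 5.02%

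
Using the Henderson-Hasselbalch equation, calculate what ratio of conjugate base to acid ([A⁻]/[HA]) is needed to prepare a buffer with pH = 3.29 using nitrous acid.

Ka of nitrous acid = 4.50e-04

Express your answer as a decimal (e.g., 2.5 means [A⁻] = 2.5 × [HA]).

pKa = -log(4.50e-04) = 3.3468. pH = pKa + log([A⁻]/[HA]), so log([A⁻]/[HA]) = pH − pKa = 3.29 − 3.3468 = -0.0568. [A⁻]/[HA] = 10^(-0.0568) = 0.877

[A⁻]/[HA] = 0.877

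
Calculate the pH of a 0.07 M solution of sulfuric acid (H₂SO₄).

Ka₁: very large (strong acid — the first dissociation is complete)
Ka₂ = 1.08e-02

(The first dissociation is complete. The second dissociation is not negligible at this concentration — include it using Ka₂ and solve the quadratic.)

First dissociation is complete: [H⁺]₀ = [HSO₄⁻]₀ = C = 0.07 M. Second dissociation HSO₄⁻ ⇌ H⁺ + SO₄²⁻: let x = [SO₄²⁻]. Ka₂ = (C + x)·x / (C − x) = 1.08e-02 → x² + (C + Ka₂)·x − Ka₂·C = 0 → x² + 0.08080·x − 7.560e-04 = 0. x = (−0.08080 + √(0.08080² + 4 × 7.560e-04)) / 2 = 8.4688e-03 M. [H⁺] = C + x = 0.07 + 8.4688e-03 = 7.8469e-02 M. pH = -log(7.8469e-02) = 1.11.

pH = 1.11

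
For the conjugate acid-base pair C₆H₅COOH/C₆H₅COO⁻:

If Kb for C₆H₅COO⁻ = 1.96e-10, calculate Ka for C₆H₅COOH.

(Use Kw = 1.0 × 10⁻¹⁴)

For a conjugate pair Ka × Kb = Kw, so Ka = Kw/Kb = 1.0 × 10⁻¹⁴ / 1.96e-10 = 5.10e-05.

K_a = 5.10e-05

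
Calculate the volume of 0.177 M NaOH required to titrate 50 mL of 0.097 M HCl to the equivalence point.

At equivalence: moles acid = moles base. moles HCl = 0.097 × 50/1000 = 0.00485 mol. V_base = moles / 0.177 × 1000 = 27.4 mL.

V_{base} = 27.4 mL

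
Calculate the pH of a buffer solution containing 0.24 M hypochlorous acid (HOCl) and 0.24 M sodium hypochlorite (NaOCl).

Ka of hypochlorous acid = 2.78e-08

pKa = -log(2.78e-08) = 7.56. pH = pKa + log([A⁻]/[HA]) = 7.56 + log(0.24/0.24)

pH = 7.56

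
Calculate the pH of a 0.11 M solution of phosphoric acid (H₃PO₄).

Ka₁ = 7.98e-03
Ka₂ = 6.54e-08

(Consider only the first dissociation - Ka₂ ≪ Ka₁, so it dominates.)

First dissociation dominates. From Ka₁ = [H⁺][HA⁻]/[H₂A], x² + Ka₁·x − Ka₁·C = 0 with C = 0.11 M and Ka₁ = 7.98e-03. Solving: [H⁺] = (−Ka₁ + √(Ka₁² + 4·Ka₁·C)) / 2 = 2.5905e-02 M. pH = -log(2.5905e-02) = 1.59.

pH = 1.59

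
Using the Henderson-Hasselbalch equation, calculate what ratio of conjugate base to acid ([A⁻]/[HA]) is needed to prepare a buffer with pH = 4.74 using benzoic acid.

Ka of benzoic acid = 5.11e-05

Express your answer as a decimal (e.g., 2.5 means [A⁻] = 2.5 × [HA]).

pKa = -log(5.11e-05) = 4.2916. pH = pKa + log([A⁻]/[HA]), so log([A⁻]/[HA]) = pH − pKa = 4.74 − 4.2916 = 0.4484. [A⁻]/[HA] = 10^(0.4484) = 2.81

[A⁻]/[HA] = 2.81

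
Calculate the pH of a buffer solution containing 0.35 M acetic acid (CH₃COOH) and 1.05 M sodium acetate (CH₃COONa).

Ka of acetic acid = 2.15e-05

pKa = -log(2.15e-05) = 4.67. pH = pKa + log([A⁻]/[HA]) = 4.67 + log(1.05/0.35)

pH = 5.14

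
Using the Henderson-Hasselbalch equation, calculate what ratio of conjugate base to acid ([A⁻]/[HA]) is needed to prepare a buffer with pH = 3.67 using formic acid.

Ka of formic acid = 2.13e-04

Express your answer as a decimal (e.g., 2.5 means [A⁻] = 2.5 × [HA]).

pKa = -log(2.13e-04) = 3.6716. pH = pKa + log([A⁻]/[HA]), so log([A⁻]/[HA]) = pH − pKa = 3.67 − 3.6716 = -0.0016. [A⁻]/[HA] = 10^(-0.0016) = 0.996

[A⁻]/[HA] = 0.996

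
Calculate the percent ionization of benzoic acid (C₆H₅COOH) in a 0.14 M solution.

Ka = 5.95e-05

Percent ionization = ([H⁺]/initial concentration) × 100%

Using Ka equilibrium: x² + Ka×x - Ka×C = 0. Solving: [H⁺] = 2.8566e-03. Percent = (2.8566e-03/0.14) × 100

Percent ionization = 2.04%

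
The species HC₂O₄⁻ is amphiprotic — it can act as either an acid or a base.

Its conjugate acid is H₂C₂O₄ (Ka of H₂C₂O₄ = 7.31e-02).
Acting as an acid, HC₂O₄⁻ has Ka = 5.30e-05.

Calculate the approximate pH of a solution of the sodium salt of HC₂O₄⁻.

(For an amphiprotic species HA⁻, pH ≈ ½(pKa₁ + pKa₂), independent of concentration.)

pKa₁ = -log(7.31e-02) = 1.14; pKa₂ = -log(5.30e-05) = 4.28. For an amphiprotic species, pH ≈ ½(pKa₁ + pKa₂) = ½(1.14 + 4.28) = 2.71.

pH = 2.71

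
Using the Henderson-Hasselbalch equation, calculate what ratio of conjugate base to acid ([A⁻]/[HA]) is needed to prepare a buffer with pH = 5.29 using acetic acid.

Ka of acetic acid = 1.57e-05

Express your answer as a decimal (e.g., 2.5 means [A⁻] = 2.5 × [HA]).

pKa = -log(1.57e-05) = 4.8041. pH = pKa + log([A⁻]/[HA]), so log([A⁻]/[HA]) = pH − pKa = 5.29 − 4.8041 = 0.4859. [A⁻]/[HA] = 10^(0.4859) = 3.06

[A⁻]/[HA] = 3.06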